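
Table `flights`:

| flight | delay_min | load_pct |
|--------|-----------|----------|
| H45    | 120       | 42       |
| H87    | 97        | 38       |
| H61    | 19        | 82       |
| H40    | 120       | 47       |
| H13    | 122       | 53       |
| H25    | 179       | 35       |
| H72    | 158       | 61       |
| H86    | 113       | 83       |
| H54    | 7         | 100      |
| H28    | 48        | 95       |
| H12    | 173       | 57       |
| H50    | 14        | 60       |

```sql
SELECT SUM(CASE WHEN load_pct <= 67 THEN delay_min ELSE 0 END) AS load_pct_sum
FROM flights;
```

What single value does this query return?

983

flight=H45: ✓ → 120
flight=H87: ✓ → 97
flight=H61: ✗
flight=H40: ✓ → 120
flight=H13: ✓ → 122
flight=H25: ✓ → 179
flight=H72: ✓ → 158
flight=H86: ✗
flight=H54: ✗
flight=H28: ✗
flight=H12: ✓ → 173
flight=H50: ✓ → 14
load_pct_sum = 120 + 97 + 120 + 122 + 179 + 158 + 173 + 14 = 983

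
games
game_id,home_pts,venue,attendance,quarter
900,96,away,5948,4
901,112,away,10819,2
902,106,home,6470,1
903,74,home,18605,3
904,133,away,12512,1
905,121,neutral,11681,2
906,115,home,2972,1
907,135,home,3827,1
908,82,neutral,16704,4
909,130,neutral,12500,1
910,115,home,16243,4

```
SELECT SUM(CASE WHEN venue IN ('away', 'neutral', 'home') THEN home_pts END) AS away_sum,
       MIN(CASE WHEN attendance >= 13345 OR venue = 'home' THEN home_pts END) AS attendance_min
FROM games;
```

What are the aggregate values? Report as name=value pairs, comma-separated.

[away_sum: venue IN ('away', 'neutral', 'home')]
game_id=900: ✓ → 96
game_id=901: ✓ → 112
game_id=902: ✓ → 106
game_id=903: ✓ → 74
game_id=904: ✓ → 133
game_id=905: ✓ → 121
game_id=906: ✓ → 115
game_id=907: ✓ → 135
game_id=908: ✓ → 82
game_id=909: ✓ → 130
game_id=910: ✓ → 115
away_sum = 96 + 112 + 106 + 74 + 133 + 121 + 115 + 135 + 82 + 130 + 115 = 1219
—
[attendance_min: attendance >= 13345 OR venue = 'home']
game_id=900: ✗
game_id=901: ✗
game_id=902: ✓ → 106
game_id=903: ✓ → 74
game_id=904: ✗
game_id=905: ✗
game_id=906: ✓ → 115
game_id=907: ✓ → 135
game_id=908: ✓ → 82
game_id=909: ✗
game_id=910: ✓ → 115
attendance_min = MIN(106, 74, 115, 135, 82, 115) = 74

away_sum=1219, attendance_min=74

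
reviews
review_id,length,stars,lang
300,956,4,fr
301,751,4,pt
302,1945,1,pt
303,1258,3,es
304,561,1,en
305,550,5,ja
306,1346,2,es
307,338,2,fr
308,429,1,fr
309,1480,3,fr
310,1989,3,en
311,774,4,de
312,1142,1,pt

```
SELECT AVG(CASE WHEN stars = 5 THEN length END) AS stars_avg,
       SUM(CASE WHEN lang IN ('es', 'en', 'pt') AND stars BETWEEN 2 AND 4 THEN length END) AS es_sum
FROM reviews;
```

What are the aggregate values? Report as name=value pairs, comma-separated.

stars_avg=550, es_sum=5344

[stars_avg: stars = 5]
review_id=300: ✗
review_id=301: ✗
review_id=302: ✗
review_id=303: ✗
review_id=304: ✗
review_id=305: ✓ → 550
review_id=306: ✗
review_id=307: ✗
review_id=308: ✗
review_id=309: ✗
review_id=310: ✗
review_id=311: ✗
review_id=312: ✗
stars_avg = 550
—
[es_sum: lang IN ('es', 'en', 'pt') AND stars BETWEEN 2 AND 4]
review_id=300: ✗
review_id=301: ✓ → 751
review_id=302: ✗
review_id=303: ✓ → 1258
review_id=304: ✗
review_id=305: ✗
review_id=306: ✓ → 1346
review_id=307: ✗
review_id=308: ✗
review_id=309: ✗
review_id=310: ✓ → 1989
review_id=311: ✗
review_id=312: ✗
es_sum = 751 + 1258 + 1346 + 1989 = 5344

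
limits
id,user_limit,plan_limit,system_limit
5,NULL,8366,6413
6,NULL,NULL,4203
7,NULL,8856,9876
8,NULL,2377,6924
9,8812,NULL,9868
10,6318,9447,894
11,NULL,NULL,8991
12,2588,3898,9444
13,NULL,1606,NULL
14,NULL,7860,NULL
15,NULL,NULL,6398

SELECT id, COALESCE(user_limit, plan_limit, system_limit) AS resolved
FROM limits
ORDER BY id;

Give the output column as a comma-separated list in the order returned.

8366, 4203, 8856, 2377, 8812, 6318, 8991, 2588, 1606, 7860, 6398

id=5: user_limit=NULL, plan_limit=8366 → 8366
id=6: user_limit=NULL, plan_limit=NULL, system_limit=4203 → 4203
id=7: user_limit=NULL, plan_limit=8856 → 8856
id=8: user_limit=NULL, plan_limit=2377 → 2377
id=9: user_limit=8812 → 8812
id=10: user_limit=6318 → 6318
id=11: user_limit=NULL, plan_limit=NULL, system_limit=8991 → 8991
id=12: user_limit=2588 → 2588
id=13: user_limit=NULL, plan_limit=1606 → 1606
id=14: user_limit=NULL, plan_limit=7860 → 7860
id=15: user_limit=NULL, plan_limit=NULL, system_limit=6398 → 6398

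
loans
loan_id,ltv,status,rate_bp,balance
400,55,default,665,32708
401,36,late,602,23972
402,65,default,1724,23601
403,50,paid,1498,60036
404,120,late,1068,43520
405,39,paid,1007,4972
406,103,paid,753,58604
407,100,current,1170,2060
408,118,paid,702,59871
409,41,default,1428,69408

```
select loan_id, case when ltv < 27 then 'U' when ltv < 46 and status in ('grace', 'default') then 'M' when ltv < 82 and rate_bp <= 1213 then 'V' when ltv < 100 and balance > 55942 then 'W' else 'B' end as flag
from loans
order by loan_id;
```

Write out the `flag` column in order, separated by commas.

V, V, B, W, B, V, B, B, B, M

loan_id=400: ltv < 82 and rate_bp <= 1213 → V
loan_id=401: ltv < 82 and rate_bp <= 1213 → V
loan_id=402: ELSE → B
loan_id=403: ltv < 100 and balance > 55942 → W
loan_id=404: ELSE → B
loan_id=405: ltv < 82 and rate_bp <= 1213 → V
loan_id=406: ELSE → B
loan_id=407: ELSE → B
loan_id=408: ELSE → B
loan_id=409: ltv < 46 and status in ('grace', 'default') → M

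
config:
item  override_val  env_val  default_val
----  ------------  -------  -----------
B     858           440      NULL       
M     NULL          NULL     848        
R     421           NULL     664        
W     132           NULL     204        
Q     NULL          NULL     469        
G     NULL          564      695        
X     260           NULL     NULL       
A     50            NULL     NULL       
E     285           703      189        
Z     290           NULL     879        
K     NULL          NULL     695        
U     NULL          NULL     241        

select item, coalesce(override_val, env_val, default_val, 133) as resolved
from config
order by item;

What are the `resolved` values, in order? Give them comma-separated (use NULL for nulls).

item=A: override_val=50 → 50
item=B: override_val=858 → 858
item=E: override_val=285 → 285
item=G: override_val=NULL, env_val=564 → 564
item=K: override_val=NULL, env_val=NULL, default_val=695 → 695
item=M: override_val=NULL, env_val=NULL, default_val=848 → 848
item=Q: override_val=NULL, env_val=NULL, default_val=469 → 469
item=R: override_val=421 → 421
item=U: override_val=NULL, env_val=NULL, default_val=241 → 241
item=W: override_val=132 → 132
item=X: override_val=260 → 260
item=Z: override_val=290 → 290

50, 858, 285, 564, 695, 848, 469, 421, 241, 132, 260, 290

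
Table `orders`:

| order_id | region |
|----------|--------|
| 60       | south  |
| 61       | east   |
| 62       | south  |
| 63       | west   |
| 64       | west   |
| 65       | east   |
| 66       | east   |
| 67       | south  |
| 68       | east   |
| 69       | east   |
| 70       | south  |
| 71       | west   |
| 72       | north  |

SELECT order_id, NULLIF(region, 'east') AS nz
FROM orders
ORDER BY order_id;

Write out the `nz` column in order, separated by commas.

south, NULL, south, west, west, NULL, NULL, south, NULL, NULL, south, west, north

order_id=60: region=south vs east: differ → south
order_id=61: region=east vs east: equal → NULL
order_id=62: region=south vs east: differ → south
order_id=63: region=west vs east: differ → west
order_id=64: region=west vs east: differ → west
order_id=65: region=east vs east: equal → NULL
order_id=66: region=east vs east: equal → NULL
order_id=67: region=south vs east: differ → south
order_id=68: region=east vs east: equal → NULL
order_id=69: region=east vs east: equal → NULL
order_id=70: region=south vs east: differ → south
order_id=71: region=west vs east: differ → west
order_id=72: region=north vs east: differ → north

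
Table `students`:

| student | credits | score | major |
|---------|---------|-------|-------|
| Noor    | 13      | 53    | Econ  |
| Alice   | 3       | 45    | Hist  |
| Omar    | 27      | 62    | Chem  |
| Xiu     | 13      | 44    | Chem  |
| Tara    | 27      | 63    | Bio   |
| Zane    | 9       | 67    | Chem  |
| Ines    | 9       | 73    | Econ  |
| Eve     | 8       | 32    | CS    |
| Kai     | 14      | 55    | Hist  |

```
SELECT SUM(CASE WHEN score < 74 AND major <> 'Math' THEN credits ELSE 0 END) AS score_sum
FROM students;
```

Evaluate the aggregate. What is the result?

student=Noor: ✓ → 13
student=Alice: ✓ → 3
student=Omar: ✓ → 27
student=Xiu: ✓ → 13
student=Tara: ✓ → 27
student=Zane: ✓ → 9
student=Ines: ✓ → 9
student=Eve: ✓ → 8
student=Kai: ✓ → 14
score_sum = 13 + 3 + 27 + 13 + 27 + 9 + 9 + 8 + 14 = 123

123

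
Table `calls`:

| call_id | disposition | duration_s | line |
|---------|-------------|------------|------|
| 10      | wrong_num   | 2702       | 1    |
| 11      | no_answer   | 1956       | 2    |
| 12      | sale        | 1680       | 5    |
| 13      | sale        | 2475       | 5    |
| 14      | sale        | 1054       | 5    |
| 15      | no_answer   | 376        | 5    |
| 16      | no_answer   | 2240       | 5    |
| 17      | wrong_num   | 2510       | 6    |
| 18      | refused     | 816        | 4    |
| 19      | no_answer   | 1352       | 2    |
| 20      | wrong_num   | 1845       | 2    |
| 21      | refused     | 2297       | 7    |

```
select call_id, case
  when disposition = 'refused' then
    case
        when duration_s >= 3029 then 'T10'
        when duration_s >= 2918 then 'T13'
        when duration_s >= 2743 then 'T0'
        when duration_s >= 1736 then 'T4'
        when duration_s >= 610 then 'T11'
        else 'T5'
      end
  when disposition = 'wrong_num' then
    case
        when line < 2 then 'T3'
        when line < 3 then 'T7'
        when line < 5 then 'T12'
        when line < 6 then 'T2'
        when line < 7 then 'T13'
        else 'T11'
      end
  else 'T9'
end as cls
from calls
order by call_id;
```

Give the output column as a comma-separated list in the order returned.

call_id=10: disposition='wrong_num' → inner[line < 2] → T3
call_id=11: disposition='no_answer' → outer ELSE → T9
call_id=12: disposition='sale' → outer ELSE → T9
call_id=13: disposition='sale' → outer ELSE → T9
call_id=14: disposition='sale' → outer ELSE → T9
call_id=15: disposition='no_answer' → outer ELSE → T9
call_id=16: disposition='no_answer' → outer ELSE → T9
call_id=17: disposition='wrong_num' → inner[line < 7] → T13
call_id=18: disposition='refused' → inner[duration_s >= 610] → T11
call_id=19: disposition='no_answer' → outer ELSE → T9
call_id=20: disposition='wrong_num' → inner[line < 3] → T7
call_id=21: disposition='refused' → inner[duration_s >= 1736] → T4

T3, T9, T9, T9, T9, T9, T9, T13, T11, T9, T7, T4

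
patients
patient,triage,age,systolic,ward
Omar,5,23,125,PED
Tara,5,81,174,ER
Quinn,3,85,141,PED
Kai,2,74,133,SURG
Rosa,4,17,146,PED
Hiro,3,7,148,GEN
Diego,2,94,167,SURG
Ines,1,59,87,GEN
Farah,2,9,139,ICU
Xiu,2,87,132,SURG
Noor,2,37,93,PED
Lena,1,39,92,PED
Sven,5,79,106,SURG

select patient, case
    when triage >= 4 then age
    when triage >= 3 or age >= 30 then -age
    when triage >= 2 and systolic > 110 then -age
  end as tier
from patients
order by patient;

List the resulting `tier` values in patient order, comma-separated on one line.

-94, -9, -7, -59, -74, -39, -37, 23, -85, 17, 79, 81, -87

patient=Diego: triage >= 3 or age >= 30 → -94
patient=Farah: triage >= 2 and systolic > 110 → -9
patient=Hiro: triage >= 3 or age >= 30 → -7
patient=Ines: triage >= 3 or age >= 30 → -59
patient=Kai: triage >= 3 or age >= 30 → -74
patient=Lena: triage >= 3 or age >= 30 → -39
patient=Noor: triage >= 3 or age >= 30 → -37
patient=Omar: triage >= 4 → 23
patient=Quinn: triage >= 3 or age >= 30 → -85
patient=Rosa: triage >= 4 → 17
patient=Sven: triage >= 4 → 79
patient=Tara: triage >= 4 → 81
patient=Xiu: triage >= 3 or age >= 30 → -87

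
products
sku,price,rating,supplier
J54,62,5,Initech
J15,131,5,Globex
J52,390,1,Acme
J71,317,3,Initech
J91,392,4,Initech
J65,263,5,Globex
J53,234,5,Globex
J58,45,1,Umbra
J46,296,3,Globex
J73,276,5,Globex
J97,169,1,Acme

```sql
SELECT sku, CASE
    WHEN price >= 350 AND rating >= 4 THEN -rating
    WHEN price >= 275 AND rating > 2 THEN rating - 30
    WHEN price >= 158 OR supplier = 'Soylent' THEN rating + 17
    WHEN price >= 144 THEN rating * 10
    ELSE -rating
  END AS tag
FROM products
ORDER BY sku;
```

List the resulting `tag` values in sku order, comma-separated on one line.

sku=J15: ELSE → -5
sku=J46: price >= 275 AND rating > 2 → -27
sku=J52: price >= 158 OR supplier = 'Soylent' → 18
sku=J53: price >= 158 OR supplier = 'Soylent' → 22
sku=J54: ELSE → -5
sku=J58: ELSE → -1
sku=J65: price >= 158 OR supplier = 'Soylent' → 22
sku=J71: price >= 275 AND rating > 2 → -27
sku=J73: price >= 275 AND rating > 2 → -25
sku=J91: price >= 350 AND rating >= 4 → -4
sku=J97: price >= 158 OR supplier = 'Soylent' → 18

-5, -27, 18, 22, -5, -1, 22, -27, -25, -4, 18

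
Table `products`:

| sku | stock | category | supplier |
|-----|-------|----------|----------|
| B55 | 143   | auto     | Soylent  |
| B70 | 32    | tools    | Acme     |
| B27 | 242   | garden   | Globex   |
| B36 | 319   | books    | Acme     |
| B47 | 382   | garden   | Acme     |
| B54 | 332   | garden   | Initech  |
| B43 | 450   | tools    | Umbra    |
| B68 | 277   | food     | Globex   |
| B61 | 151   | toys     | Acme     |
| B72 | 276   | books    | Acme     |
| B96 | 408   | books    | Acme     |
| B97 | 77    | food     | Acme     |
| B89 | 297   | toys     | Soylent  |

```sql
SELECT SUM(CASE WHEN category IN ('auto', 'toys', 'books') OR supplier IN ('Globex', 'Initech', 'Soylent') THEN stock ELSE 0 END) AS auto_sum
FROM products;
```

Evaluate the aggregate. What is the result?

sku=B55: ✓ → 143
sku=B70: ✗
sku=B27: ✓ → 242
sku=B36: ✓ → 319
sku=B47: ✗
sku=B54: ✓ → 332
sku=B43: ✗
sku=B68: ✓ → 277
sku=B61: ✓ → 151
sku=B72: ✓ → 276
sku=B96: ✓ → 408
sku=B97: ✗
sku=B89: ✓ → 297
auto_sum = 143 + 242 + 319 + 332 + 277 + 151 + 276 + 408 + 297 = 2445

2445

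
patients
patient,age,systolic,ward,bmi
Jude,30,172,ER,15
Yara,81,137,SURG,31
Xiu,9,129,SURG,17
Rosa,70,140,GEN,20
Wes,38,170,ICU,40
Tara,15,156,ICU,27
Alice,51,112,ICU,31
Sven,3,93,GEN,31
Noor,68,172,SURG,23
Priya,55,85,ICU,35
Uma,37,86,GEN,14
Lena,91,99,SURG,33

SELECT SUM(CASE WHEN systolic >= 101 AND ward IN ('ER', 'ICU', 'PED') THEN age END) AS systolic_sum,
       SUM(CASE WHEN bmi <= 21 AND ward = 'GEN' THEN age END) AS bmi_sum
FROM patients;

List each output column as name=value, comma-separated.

[systolic_sum: systolic >= 101 AND ward IN ('ER', 'ICU', 'PED')]
patient=Jude: ✓ → 30
patient=Yara: ✗
patient=Xiu: ✗
patient=Rosa: ✗
patient=Wes: ✓ → 38
patient=Tara: ✓ → 15
patient=Alice: ✓ → 51
patient=Sven: ✗
patient=Noor: ✗
patient=Priya: ✗
patient=Uma: ✗
patient=Lena: ✗
systolic_sum = 30 + 38 + 15 + 51 = 134
—
[bmi_sum: bmi <= 21 AND ward = 'GEN']
patient=Jude: ✗
patient=Yara: ✗
patient=Xiu: ✗
patient=Rosa: ✓ → 70
patient=Wes: ✗
patient=Tara: ✗
patient=Alice: ✗
patient=Sven: ✗
patient=Noor: ✗
patient=Priya: ✗
patient=Uma: ✓ → 37
patient=Lena: ✗
bmi_sum = 70 + 37 = 107

systolic_sum=134, bmi_sum=107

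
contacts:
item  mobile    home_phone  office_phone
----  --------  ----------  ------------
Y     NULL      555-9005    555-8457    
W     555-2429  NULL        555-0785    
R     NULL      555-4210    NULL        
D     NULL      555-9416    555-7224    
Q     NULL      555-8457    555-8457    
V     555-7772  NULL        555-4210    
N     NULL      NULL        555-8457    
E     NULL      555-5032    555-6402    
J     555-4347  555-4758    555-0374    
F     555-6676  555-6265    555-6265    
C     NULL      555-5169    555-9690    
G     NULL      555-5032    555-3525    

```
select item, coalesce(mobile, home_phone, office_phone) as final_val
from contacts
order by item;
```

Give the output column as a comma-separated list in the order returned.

555-5169, 555-9416, 555-5032, 555-6676, 555-5032, 555-4347, 555-8457, 555-8457, 555-4210, 555-7772, 555-2429, 555-9005

item=C: mobile=NULL, home_phone=555-5169 → 555-5169
item=D: mobile=NULL, home_phone=555-9416 → 555-9416
item=E: mobile=NULL, home_phone=555-5032 → 555-5032
item=F: mobile=555-6676 → 555-6676
item=G: mobile=NULL, home_phone=555-5032 → 555-5032
item=J: mobile=555-4347 → 555-4347
item=N: mobile=NULL, home_phone=NULL, office_phone=555-8457 → 555-8457
item=Q: mobile=NULL, home_phone=555-8457 → 555-8457
item=R: mobile=NULL, home_phone=555-4210 → 555-4210
item=V: mobile=555-7772 → 555-7772
item=W: mobile=555-2429 → 555-2429
item=Y: mobile=NULL, home_phone=555-9005 → 555-9005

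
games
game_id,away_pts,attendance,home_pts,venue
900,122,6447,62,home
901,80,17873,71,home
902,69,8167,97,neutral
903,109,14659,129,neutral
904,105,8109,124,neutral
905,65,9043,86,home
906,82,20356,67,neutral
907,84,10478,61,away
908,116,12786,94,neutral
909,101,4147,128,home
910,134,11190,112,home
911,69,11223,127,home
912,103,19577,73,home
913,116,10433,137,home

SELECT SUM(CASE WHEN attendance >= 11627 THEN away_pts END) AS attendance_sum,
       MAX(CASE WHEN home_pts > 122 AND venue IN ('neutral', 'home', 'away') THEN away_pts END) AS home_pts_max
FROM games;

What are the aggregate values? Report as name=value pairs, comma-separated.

[attendance_sum: attendance >= 11627]
game_id=900: ✗
game_id=901: ✓ → 80
game_id=902: ✗
game_id=903: ✓ → 109
game_id=904: ✗
game_id=905: ✗
game_id=906: ✓ → 82
game_id=907: ✗
game_id=908: ✓ → 116
game_id=909: ✗
game_id=910: ✗
game_id=911: ✗
game_id=912: ✓ → 103
game_id=913: ✗
attendance_sum = 80 + 109 + 82 + 116 + 103 = 490
—
[home_pts_max: home_pts > 122 AND venue IN ('neutral', 'home', 'away')]
game_id=900: ✗
game_id=901: ✗
game_id=902: ✗
game_id=903: ✓ → 109
game_id=904: ✓ → 105
game_id=905: ✗
game_id=906: ✗
game_id=907: ✗
game_id=908: ✗
game_id=909: ✓ → 101
game_id=910: ✗
game_id=911: ✓ → 69
game_id=912: ✗
game_id=913: ✓ → 116
home_pts_max = MAX(109, 105, 101, 69, 116) = 116

attendance_sum=490, home_pts_max=116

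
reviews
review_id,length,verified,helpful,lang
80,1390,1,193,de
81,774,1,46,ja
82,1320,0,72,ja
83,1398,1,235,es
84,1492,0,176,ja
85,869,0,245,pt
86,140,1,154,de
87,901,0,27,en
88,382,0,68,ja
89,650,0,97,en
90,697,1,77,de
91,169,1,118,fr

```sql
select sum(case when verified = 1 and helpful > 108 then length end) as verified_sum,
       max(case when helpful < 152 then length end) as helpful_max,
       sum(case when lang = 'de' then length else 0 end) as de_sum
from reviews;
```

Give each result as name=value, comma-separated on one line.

[verified_sum: verified = 1 and helpful > 108]
review_id=80: ✓ → 1390
review_id=81: ✗
review_id=82: ✗
review_id=83: ✓ → 1398
review_id=84: ✗
review_id=85: ✗
review_id=86: ✓ → 140
review_id=87: ✗
review_id=88: ✗
review_id=89: ✗
review_id=90: ✗
review_id=91: ✓ → 169
verified_sum = 1390 + 1398 + 140 + 169 = 3097
—
[helpful_max: helpful < 152]
review_id=80: ✗
review_id=81: ✓ → 774
review_id=82: ✓ → 1320
review_id=83: ✗
review_id=84: ✗
review_id=85: ✗
review_id=86: ✗
review_id=87: ✓ → 901
review_id=88: ✓ → 382
review_id=89: ✓ → 650
review_id=90: ✓ → 697
review_id=91: ✓ → 169
helpful_max = MAX(774, 1320, 901, 382, 650, 697, 169) = 1320
—
[de_sum: lang = 'de']
review_id=80: ✓ → 1390
review_id=81: ✗
review_id=82: ✗
review_id=83: ✗
review_id=84: ✗
review_id=85: ✗
review_id=86: ✓ → 140
review_id=87: ✗
review_id=88: ✗
review_id=89: ✗
review_id=90: ✓ → 697
review_id=91: ✗
de_sum = 1390 + 140 + 697 = 2227

verified_sum=3097, helpful_max=1320, de_sum=2227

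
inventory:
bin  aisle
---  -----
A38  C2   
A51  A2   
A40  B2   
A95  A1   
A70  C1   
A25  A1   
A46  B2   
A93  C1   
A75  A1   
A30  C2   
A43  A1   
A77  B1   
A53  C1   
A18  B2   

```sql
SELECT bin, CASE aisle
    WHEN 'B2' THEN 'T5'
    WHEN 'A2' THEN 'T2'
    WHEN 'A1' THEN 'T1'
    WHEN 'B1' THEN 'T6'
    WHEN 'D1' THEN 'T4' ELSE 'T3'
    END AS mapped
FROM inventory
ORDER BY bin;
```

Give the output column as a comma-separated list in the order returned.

bin=A18: aisle='B2' → T5
bin=A25: aisle='A1' → T1
bin=A30: ELSE → T3
bin=A38: ELSE → T3
bin=A40: aisle='B2' → T5
bin=A43: aisle='A1' → T1
bin=A46: aisle='B2' → T5
bin=A51: aisle='A2' → T2
bin=A53: ELSE → T3
bin=A70: ELSE → T3
bin=A75: aisle='A1' → T1
bin=A77: aisle='B1' → T6
bin=A93: ELSE → T3
bin=A95: aisle='A1' → T1

T5, T1, T3, T3, T5, T1, T5, T2, T3, T3, T1, T6, T3, T1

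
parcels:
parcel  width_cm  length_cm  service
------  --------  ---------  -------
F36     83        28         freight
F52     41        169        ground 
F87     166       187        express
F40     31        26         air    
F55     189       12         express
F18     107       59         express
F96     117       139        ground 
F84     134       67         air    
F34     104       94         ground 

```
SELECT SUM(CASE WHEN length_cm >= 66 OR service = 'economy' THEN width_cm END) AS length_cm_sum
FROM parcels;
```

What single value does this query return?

parcel=F36: ✗
parcel=F52: ✓ → 41
parcel=F87: ✓ → 166
parcel=F40: ✗
parcel=F55: ✗
parcel=F18: ✗
parcel=F96: ✓ → 117
parcel=F84: ✓ → 134
parcel=F34: ✓ → 104
length_cm_sum = 41 + 166 + 117 + 134 + 104 = 562

562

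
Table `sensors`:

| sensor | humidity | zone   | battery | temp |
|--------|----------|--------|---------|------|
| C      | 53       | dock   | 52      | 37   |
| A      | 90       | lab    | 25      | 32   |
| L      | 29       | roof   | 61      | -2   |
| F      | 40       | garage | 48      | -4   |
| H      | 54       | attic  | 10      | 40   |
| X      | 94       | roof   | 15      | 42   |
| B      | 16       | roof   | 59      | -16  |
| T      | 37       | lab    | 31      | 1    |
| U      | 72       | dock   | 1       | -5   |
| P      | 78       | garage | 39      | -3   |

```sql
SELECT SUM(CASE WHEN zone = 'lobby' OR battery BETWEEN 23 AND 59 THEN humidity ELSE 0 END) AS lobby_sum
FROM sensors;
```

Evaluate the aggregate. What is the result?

sensor=C: ✓ → 53
sensor=A: ✓ → 90
sensor=L: ✗
sensor=F: ✓ → 40
sensor=H: ✗
sensor=X: ✗
sensor=B: ✓ → 16
sensor=T: ✓ → 37
sensor=U: ✗
sensor=P: ✓ → 78
lobby_sum = 53 + 90 + 40 + 16 + 37 + 78 = 314

314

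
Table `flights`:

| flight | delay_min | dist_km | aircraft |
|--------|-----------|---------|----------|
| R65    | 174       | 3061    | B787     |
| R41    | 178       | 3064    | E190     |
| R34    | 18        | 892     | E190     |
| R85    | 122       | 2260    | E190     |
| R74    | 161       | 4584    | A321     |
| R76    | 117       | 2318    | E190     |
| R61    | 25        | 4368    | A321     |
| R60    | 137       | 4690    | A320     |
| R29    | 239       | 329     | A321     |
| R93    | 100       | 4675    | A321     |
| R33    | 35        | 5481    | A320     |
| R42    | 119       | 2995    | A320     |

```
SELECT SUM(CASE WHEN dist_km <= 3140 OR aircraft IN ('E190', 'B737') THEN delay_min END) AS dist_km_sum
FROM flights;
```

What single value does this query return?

967

flight=R65: ✓ → 174
flight=R41: ✓ → 178
flight=R34: ✓ → 18
flight=R85: ✓ → 122
flight=R74: ✗
flight=R76: ✓ → 117
flight=R61: ✗
flight=R60: ✗
flight=R29: ✓ → 239
flight=R93: ✗
flight=R33: ✗
flight=R42: ✓ → 119
dist_km_sum = 174 + 178 + 18 + 122 + 117 + 239 + 119 = 967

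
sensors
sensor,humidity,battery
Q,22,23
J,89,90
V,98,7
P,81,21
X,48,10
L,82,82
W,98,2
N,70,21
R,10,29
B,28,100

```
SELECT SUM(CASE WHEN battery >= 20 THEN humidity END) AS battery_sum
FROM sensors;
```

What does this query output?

382

sensor=Q: ✓ → 22
sensor=J: ✓ → 89
sensor=V: ✗
sensor=P: ✓ → 81
sensor=X: ✗
sensor=L: ✓ → 82
sensor=W: ✗
sensor=N: ✓ → 70
sensor=R: ✓ → 10
sensor=B: ✓ → 28
battery_sum = 22 + 89 + 81 + 82 + 70 + 10 + 28 = 382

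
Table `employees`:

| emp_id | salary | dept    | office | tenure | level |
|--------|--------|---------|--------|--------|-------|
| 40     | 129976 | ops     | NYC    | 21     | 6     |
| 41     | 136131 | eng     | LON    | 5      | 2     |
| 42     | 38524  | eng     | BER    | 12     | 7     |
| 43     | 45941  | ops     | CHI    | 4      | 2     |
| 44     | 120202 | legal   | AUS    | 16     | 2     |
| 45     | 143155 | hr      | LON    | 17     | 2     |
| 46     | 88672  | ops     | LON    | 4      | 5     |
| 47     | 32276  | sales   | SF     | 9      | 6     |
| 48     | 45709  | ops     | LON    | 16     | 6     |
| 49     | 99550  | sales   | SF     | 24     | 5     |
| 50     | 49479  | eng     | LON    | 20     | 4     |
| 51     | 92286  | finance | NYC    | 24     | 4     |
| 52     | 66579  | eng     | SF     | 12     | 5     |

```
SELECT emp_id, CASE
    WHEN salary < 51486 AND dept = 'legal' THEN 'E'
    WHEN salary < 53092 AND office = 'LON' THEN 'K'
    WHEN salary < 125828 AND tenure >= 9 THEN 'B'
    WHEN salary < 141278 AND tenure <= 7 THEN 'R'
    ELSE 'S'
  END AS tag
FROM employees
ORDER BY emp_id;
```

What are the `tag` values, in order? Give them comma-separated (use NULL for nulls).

S, R, B, R, B, S, R, B, K, B, K, B, B

emp_id=40: ELSE → S
emp_id=41: salary < 141278 AND tenure <= 7 → R
emp_id=42: salary < 125828 AND tenure >= 9 → B
emp_id=43: salary < 141278 AND tenure <= 7 → R
emp_id=44: salary < 125828 AND tenure >= 9 → B
emp_id=45: ELSE → S
emp_id=46: salary < 141278 AND tenure <= 7 → R
emp_id=47: salary < 125828 AND tenure >= 9 → B
emp_id=48: salary < 53092 AND office = 'LON' → K
emp_id=49: salary < 125828 AND tenure >= 9 → B
emp_id=50: salary < 53092 AND office = 'LON' → K
emp_id=51: salary < 125828 AND tenure >= 9 → B
emp_id=52: salary < 125828 AND tenure >= 9 → B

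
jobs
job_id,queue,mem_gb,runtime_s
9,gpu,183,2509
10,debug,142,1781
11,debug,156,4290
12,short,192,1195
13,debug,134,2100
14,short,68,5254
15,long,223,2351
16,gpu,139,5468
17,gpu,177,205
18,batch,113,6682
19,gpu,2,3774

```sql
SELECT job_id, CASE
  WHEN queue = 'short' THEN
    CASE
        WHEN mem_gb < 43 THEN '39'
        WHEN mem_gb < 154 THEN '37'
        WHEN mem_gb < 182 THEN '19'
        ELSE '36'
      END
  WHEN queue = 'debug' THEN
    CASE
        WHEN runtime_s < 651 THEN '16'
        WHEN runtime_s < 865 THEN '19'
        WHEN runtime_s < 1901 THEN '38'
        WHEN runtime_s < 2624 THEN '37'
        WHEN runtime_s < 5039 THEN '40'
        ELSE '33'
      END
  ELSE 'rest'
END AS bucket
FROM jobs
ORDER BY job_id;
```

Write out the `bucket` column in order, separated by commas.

job_id=9: queue='gpu' → outer ELSE → rest
job_id=10: queue='debug' → inner[runtime_s < 1901] → 38
job_id=11: queue='debug' → inner[runtime_s < 5039] → 40
job_id=12: queue='short' → inner[ELSE] → 36
job_id=13: queue='debug' → inner[runtime_s < 2624] → 37
job_id=14: queue='short' → inner[mem_gb < 154] → 37
job_id=15: queue='long' → outer ELSE → rest
job_id=16: queue='gpu' → outer ELSE → rest
job_id=17: queue='gpu' → outer ELSE → rest
job_id=18: queue='batch' → outer ELSE → rest
job_id=19: queue='gpu' → outer ELSE → rest

rest, 38, 40, 36, 37, 37, rest, rest, rest, rest, rest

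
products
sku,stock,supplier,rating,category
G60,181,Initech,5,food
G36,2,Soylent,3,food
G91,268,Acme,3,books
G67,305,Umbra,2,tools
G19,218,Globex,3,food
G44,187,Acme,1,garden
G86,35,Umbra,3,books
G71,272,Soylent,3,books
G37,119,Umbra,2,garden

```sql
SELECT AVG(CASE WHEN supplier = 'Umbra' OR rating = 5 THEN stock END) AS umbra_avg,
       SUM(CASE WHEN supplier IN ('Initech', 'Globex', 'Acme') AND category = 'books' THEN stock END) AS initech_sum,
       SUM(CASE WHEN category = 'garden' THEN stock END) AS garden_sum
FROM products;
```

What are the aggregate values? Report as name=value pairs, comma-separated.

umbra_avg=160, initech_sum=268, garden_sum=306

[umbra_avg: supplier = 'Umbra' OR rating = 5]
sku=G60: ✓ → 181
sku=G36: ✗
sku=G91: ✗
sku=G67: ✓ → 305
sku=G19: ✗
sku=G44: ✗
sku=G86: ✓ → 35
sku=G71: ✗
sku=G37: ✓ → 119
umbra_avg = (181 + 305 + 35 + 119) / 4 = 160
—
[initech_sum: supplier IN ('Initech', 'Globex', 'Acme') AND category = 'books']
sku=G60: ✗
sku=G36: ✗
sku=G91: ✓ → 268
sku=G67: ✗
sku=G19: ✗
sku=G44: ✗
sku=G86: ✗
sku=G71: ✗
sku=G37: ✗
initech_sum = 268
—
[garden_sum: category = 'garden']
sku=G60: ✗
sku=G36: ✗
sku=G91: ✗
sku=G67: ✗
sku=G19: ✗
sku=G44: ✓ → 187
sku=G86: ✗
sku=G71: ✗
sku=G37: ✓ → 119
garden_sum = 187 + 119 = 306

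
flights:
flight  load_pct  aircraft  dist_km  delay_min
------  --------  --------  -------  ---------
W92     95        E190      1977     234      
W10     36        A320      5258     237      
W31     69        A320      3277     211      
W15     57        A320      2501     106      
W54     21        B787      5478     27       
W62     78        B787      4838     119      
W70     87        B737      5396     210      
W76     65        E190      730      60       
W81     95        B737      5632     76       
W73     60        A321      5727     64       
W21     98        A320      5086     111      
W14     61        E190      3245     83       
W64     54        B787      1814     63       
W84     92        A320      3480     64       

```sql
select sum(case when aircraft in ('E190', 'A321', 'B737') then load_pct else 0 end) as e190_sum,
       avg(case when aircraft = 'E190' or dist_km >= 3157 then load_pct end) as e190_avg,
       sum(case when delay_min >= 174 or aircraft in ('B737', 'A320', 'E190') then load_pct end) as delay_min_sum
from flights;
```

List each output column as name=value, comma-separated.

e190_sum=463, e190_avg=71.4166666667, delay_min_sum=755

[e190_sum: aircraft in ('E190', 'A321', 'B737')]
flight=W92: ✓ → 95
flight=W10: ✗
flight=W31: ✗
flight=W15: ✗
flight=W54: ✗
flight=W62: ✗
flight=W70: ✓ → 87
flight=W76: ✓ → 65
flight=W81: ✓ → 95
flight=W73: ✓ → 60
flight=W21: ✗
flight=W14: ✓ → 61
flight=W64: ✗
flight=W84: ✗
e190_sum = 95 + 87 + 65 + 95 + 60 + 61 = 463
—
[e190_avg: aircraft = 'E190' or dist_km >= 3157]
flight=W92: ✓ → 95
flight=W10: ✓ → 36
flight=W31: ✓ → 69
flight=W15: ✗
flight=W54: ✓ → 21
flight=W62: ✓ → 78
flight=W70: ✓ → 87
flight=W76: ✓ → 65
flight=W81: ✓ → 95
flight=W73: ✓ → 60
flight=W21: ✓ → 98
flight=W14: ✓ → 61
flight=W64: ✗
flight=W84: ✓ → 92
e190_avg = (95 + 36 + 69 + 21 + 78 + 87 + 65 + 95 + 60 + 98 + 61 + 92) / 12 = 71.4166666667
—
[delay_min_sum: delay_min >= 174 or aircraft in ('B737', 'A320', 'E190')]
flight=W92: ✓ → 95
flight=W10: ✓ → 36
flight=W31: ✓ → 69
flight=W15: ✓ → 57
flight=W54: ✗
flight=W62: ✗
flight=W70: ✓ → 87
flight=W76: ✓ → 65
flight=W81: ✓ → 95
flight=W73: ✗
flight=W21: ✓ → 98
flight=W14: ✓ → 61
flight=W64: ✗
flight=W84: ✓ → 92
delay_min_sum = 95 + 36 + 69 + 57 + 87 + 65 + 95 + 98 + 61 + 92 = 755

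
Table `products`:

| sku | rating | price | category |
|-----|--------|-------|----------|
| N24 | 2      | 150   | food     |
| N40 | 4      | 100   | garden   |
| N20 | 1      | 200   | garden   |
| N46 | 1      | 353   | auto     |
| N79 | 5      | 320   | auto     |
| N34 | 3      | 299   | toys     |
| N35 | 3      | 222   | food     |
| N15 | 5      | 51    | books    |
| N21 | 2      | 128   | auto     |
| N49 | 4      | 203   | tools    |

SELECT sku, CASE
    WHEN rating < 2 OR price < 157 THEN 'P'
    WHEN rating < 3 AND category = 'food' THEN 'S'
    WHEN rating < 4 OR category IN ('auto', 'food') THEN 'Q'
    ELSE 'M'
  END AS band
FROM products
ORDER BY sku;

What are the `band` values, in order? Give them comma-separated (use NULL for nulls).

sku=N15: rating < 2 OR price < 157 → P
sku=N20: rating < 2 OR price < 157 → P
sku=N21: rating < 2 OR price < 157 → P
sku=N24: rating < 2 OR price < 157 → P
sku=N34: rating < 4 OR category IN ('auto', 'food') → Q
sku=N35: rating < 4 OR category IN ('auto', 'food') → Q
sku=N40: rating < 2 OR price < 157 → P
sku=N46: rating < 2 OR price < 157 → P
sku=N49: ELSE → M
sku=N79: rating < 4 OR category IN ('auto', 'food') → Q

P, P, P, P, Q, Q, P, P, M, Q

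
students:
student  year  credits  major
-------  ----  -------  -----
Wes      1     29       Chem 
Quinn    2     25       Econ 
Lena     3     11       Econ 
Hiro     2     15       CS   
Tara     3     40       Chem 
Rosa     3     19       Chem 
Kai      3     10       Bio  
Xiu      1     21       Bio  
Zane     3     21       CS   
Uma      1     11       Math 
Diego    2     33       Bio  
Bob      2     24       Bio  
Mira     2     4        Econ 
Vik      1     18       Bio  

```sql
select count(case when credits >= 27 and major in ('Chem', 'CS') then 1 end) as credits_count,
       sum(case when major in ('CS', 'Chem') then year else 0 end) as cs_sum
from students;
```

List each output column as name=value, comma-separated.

credits_count=2, cs_sum=12

[credits_count: credits >= 27 and major in ('Chem', 'CS')]
student=Wes: ✓ → 1
student=Quinn: ✗
student=Lena: ✗
student=Hiro: ✗
student=Tara: ✓ → 1
student=Rosa: ✗
student=Kai: ✗
student=Xiu: ✗
student=Zane: ✗
student=Uma: ✗
student=Diego: ✗
student=Bob: ✗
student=Mira: ✗
student=Vik: ✗
credits_count = COUNT(1, 1) = 2
—
[cs_sum: major in ('CS', 'Chem')]
student=Wes: ✓ → 1
student=Quinn: ✗
student=Lena: ✗
student=Hiro: ✓ → 2
student=Tara: ✓ → 3
student=Rosa: ✓ → 3
student=Kai: ✗
student=Xiu: ✗
student=Zane: ✓ → 3
student=Uma: ✗
student=Diego: ✗
student=Bob: ✗
student=Mira: ✗
student=Vik: ✗
cs_sum = 1 + 2 + 3 + 3 + 3 = 12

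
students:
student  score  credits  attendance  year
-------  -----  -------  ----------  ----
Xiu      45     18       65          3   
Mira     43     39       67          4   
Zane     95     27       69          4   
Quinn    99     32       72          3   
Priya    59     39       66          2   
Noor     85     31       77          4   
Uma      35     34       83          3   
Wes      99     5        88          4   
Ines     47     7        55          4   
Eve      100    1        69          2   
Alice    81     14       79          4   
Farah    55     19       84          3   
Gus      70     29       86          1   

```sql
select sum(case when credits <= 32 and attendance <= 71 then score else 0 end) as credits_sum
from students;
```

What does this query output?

student=Xiu: ✓ → 45
student=Mira: ✗
student=Zane: ✓ → 95
student=Quinn: ✗
student=Priya: ✗
student=Noor: ✗
student=Uma: ✗
student=Wes: ✗
student=Ines: ✓ → 47
student=Eve: ✓ → 100
student=Alice: ✗
student=Farah: ✗
student=Gus: ✗
credits_sum = 45 + 95 + 47 + 100 = 287

287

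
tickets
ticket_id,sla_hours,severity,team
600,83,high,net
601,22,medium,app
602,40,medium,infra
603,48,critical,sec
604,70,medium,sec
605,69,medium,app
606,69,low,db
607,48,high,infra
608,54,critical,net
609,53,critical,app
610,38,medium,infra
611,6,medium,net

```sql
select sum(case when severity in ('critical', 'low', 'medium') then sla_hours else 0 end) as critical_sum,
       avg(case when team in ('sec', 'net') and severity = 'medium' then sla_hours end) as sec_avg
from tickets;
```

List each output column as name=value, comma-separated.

critical_sum=469, sec_avg=38

[critical_sum: severity in ('critical', 'low', 'medium')]
ticket_id=600: ✗
ticket_id=601: ✓ → 22
ticket_id=602: ✓ → 40
ticket_id=603: ✓ → 48
ticket_id=604: ✓ → 70
ticket_id=605: ✓ → 69
ticket_id=606: ✓ → 69
ticket_id=607: ✗
ticket_id=608: ✓ → 54
ticket_id=609: ✓ → 53
ticket_id=610: ✓ → 38
ticket_id=611: ✓ → 6
critical_sum = 22 + 40 + 48 + 70 + 69 + 69 + 54 + 53 + 38 + 6 = 469
—
[sec_avg: team in ('sec', 'net') and severity = 'medium']
ticket_id=600: ✗
ticket_id=601: ✗
ticket_id=602: ✗
ticket_id=603: ✗
ticket_id=604: ✓ → 70
ticket_id=605: ✗
ticket_id=606: ✗
ticket_id=607: ✗
ticket_id=608: ✗
ticket_id=609: ✗
ticket_id=610: ✗
ticket_id=611: ✓ → 6
sec_avg = (70 + 6) / 2 = 38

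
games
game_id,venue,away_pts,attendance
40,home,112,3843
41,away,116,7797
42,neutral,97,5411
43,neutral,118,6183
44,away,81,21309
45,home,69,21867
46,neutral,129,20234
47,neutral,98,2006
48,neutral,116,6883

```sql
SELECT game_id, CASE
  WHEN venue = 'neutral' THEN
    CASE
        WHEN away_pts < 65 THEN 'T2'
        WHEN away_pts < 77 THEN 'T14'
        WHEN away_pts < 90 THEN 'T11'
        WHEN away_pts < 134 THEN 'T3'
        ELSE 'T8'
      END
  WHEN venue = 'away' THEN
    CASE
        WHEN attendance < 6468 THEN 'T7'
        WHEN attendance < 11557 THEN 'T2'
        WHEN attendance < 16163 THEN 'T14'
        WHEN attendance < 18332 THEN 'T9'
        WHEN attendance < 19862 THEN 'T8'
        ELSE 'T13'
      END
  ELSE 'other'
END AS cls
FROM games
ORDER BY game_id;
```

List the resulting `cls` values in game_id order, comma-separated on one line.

other, T2, T3, T3, T13, other, T3, T3, T3

game_id=40: venue='home' → outer ELSE → other
game_id=41: venue='away' → inner[attendance < 11557] → T2
game_id=42: venue='neutral' → inner[away_pts < 134] → T3
game_id=43: venue='neutral' → inner[away_pts < 134] → T3
game_id=44: venue='away' → inner[ELSE] → T13
game_id=45: venue='home' → outer ELSE → other
game_id=46: venue='neutral' → inner[away_pts < 134] → T3
game_id=47: venue='neutral' → inner[away_pts < 134] → T3
game_id=48: venue='neutral' → inner[away_pts < 134] → T3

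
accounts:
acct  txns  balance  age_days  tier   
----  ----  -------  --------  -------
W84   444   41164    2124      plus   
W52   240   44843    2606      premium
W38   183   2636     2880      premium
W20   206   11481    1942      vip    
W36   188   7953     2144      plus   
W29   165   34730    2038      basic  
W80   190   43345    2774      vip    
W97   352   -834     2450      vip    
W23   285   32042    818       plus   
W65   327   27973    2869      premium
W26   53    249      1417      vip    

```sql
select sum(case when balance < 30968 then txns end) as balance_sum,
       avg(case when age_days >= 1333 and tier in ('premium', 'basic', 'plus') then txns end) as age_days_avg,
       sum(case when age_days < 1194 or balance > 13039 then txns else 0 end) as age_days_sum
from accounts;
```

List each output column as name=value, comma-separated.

[balance_sum: balance < 30968]
acct=W84: ✗
acct=W52: ✗
acct=W38: ✓ → 183
acct=W20: ✓ → 206
acct=W36: ✓ → 188
acct=W29: ✗
acct=W80: ✗
acct=W97: ✓ → 352
acct=W23: ✗
acct=W65: ✓ → 327
acct=W26: ✓ → 53
balance_sum = 183 + 206 + 188 + 352 + 327 + 53 = 1309
—
[age_days_avg: age_days >= 1333 and tier in ('premium', 'basic', 'plus')]
acct=W84: ✓ → 444
acct=W52: ✓ → 240
acct=W38: ✓ → 183
acct=W20: ✗
acct=W36: ✓ → 188
acct=W29: ✓ → 165
acct=W80: ✗
acct=W97: ✗
acct=W23: ✗
acct=W65: ✓ → 327
acct=W26: ✗
age_days_avg = (444 + 240 + 183 + 188 + 165 + 327) / 6 = 257.8333333333
—
[age_days_sum: age_days < 1194 or balance > 13039]
acct=W84: ✓ → 444
acct=W52: ✓ → 240
acct=W38: ✗
acct=W20: ✗
acct=W36: ✗
acct=W29: ✓ → 165
acct=W80: ✓ → 190
acct=W97: ✗
acct=W23: ✓ → 285
acct=W65: ✓ → 327
acct=W26: ✗
age_days_sum = 444 + 240 + 165 + 190 + 285 + 327 = 1651

balance_sum=1309, age_days_avg=257.8333333333, age_days_sum=1651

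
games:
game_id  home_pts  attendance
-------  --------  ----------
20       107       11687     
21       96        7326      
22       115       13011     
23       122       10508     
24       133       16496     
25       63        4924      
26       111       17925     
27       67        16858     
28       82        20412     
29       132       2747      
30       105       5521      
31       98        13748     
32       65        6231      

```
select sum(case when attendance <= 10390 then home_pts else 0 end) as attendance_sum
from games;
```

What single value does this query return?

game_id=20: ✗
game_id=21: ✓ → 96
game_id=22: ✗
game_id=23: ✗
game_id=24: ✗
game_id=25: ✓ → 63
game_id=26: ✗
game_id=27: ✗
game_id=28: ✗
game_id=29: ✓ → 132
game_id=30: ✓ → 105
game_id=31: ✗
game_id=32: ✓ → 65
attendance_sum = 96 + 63 + 132 + 105 + 65 = 461

461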